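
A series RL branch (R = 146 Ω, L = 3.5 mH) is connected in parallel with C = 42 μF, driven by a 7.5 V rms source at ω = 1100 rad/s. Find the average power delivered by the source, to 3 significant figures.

385 mW

X_L = ωL = 3.85 Ω
X_C = 1/(ωC) = 21.6 Ω
Branch 1 (R+jX_L): Z₁ = 146 + j3.85 Ω, |Z₁| = 146 Ω
Branch 2 (−jX_C): Z₂ = −j21.6 Ω
Parallel: Z = Z₁Z₂/(Z₁+Z₂), |Z| = 21.5 Ω, ∠Z = -81.5°
I = V/|Z| = 349 mA
P = VI cos φ = 7.5 × 0.349 × cos(-81.5°) = 385 mW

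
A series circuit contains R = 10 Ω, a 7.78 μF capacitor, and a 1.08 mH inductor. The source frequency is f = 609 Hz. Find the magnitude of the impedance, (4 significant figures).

ω = 2πf = 3826 rad/s
X_L = ωL = 4.133 Ω
X_C = 1/(ωC) = 33.59 Ω
Net reactance X = X_L − X_C = -29.46 Ω
Z = 10.00 − j29.46 Ω
|Z| = √(10.00² + 29.46²) = 31.11 Ω

31.11 Ω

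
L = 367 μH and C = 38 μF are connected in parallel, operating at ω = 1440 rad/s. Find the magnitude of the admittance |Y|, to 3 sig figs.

1.84 S

X_L = ωL = 0.528 Ω
X_C = 1/(ωC) = 18.3 Ω
Parallel: admittances add. Y = 1/(jωL) + jωC
Y = (0 − j1.84) S
|Y| = 1.84 S → |Z| = 1/|Y| = 0.544 Ω, ∠Z = −∠Y = 90.0°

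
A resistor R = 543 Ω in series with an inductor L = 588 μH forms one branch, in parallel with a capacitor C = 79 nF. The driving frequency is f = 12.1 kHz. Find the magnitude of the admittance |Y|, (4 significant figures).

6.135 mS

ω = 2πf = 76030 rad/s
X_L = ωL = 44.70 Ω
X_C = 1/(ωC) = 166.5 Ω
Branch 1 (R+jX_L): Z₁ = 543.0 + j44.70 Ω, |Z₁| = 544.8 Ω
Branch 2 (−jX_C): Z₂ = −j166.5 Ω
Parallel: Z = Z₁Z₂/(Z₁+Z₂), |Z| = 163.0 Ω, ∠Z = -72.65°
|Y| = 1/|Z| = 6.135 mS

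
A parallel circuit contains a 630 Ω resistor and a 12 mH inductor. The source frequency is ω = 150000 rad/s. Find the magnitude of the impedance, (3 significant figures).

595 Ω

X_L = ωL = 1800 Ω
Parallel: admittances add. Y = 1/R + 1/(jωL)
Y = (0.00159 − j0.000556) S
|Y| = 0.00168 S → |Z| = 1/|Y| = 595 Ω, ∠Z = −∠Y = 19.3°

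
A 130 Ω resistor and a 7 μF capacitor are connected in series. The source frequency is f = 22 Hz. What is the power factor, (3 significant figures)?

0.125

ω = 2πf = 138.2 rad/s
X_C = 1/(ωC) = 1030 Ω
Z = 130 − j1030 Ω
|Z| = √(130² + 1030²) = 1040 Ω
∠Z = arctan(-1030/130) = -82.8°
cos φ = cos(-82.8°) = 0.125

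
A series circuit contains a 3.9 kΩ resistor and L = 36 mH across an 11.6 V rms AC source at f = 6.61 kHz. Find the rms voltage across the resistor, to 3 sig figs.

10.8 V

ω = 2πf = 41530 rad/s
X_L = ωL = 1500 Ω
Z = 3900 + j1500 Ω
|Z| = √(3900² + 1500²) = 4180 Ω
I = V/|Z| = 2.78 mA
V_R = I·|Z_R| = 0.00278 × 3900 = 10.8 V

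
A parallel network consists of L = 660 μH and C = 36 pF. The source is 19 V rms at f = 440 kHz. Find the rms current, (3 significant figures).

ω = 2πf = 2.765e+06 rad/s
X_L = ωL = 1820 Ω
X_C = 1/(ωC) = 10000 Ω
Parallel: admittances add. Y = 1/(jωL) + jωC
Y = (0 − j0.000449) S
|Y| = 0.000449 S → |Z| = 1/|Y| = 2230 Ω, ∠Z = −∠Y = 90.0°
I = V/|Z| = 19/2230 = 8.52 mA

8.52 mA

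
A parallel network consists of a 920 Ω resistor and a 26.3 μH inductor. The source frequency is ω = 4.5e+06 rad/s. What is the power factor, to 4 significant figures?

X_L = ωL = 118.3 Ω
Parallel: admittances add. Y = 1/R + 1/(jωL)
Y = (0.001087 − j0.008450) S
|Y| = 0.008519 S → |Z| = 1/|Y| = 117.4 Ω, ∠Z = −∠Y = 82.67°
cos φ = cos(82.67°) = 0.1276

0.1276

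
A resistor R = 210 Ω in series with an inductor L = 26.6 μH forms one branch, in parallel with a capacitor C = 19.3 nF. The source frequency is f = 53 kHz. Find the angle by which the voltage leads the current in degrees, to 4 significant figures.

ω = 2πf = 333000 rad/s
X_L = ωL = 8.858 Ω
X_C = 1/(ωC) = 155.6 Ω
Branch 1 (R+jX_L): Z₁ = 210.0 + j8.858 Ω, |Z₁| = 210.2 Ω
Branch 2 (−jX_C): Z₂ = −j155.6 Ω
Parallel: Z = Z₁Z₂/(Z₁+Z₂), |Z| = 127.7 Ω, ∠Z = -52.64°

-52.64°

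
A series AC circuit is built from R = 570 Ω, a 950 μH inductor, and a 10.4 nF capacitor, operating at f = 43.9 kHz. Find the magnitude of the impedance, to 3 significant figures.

ω = 2πf = 275800 rad/s
X_L = ωL = 262 Ω
X_C = 1/(ωC) = 349 Ω
Net reactance X = X_L − X_C = -86.6 Ω
Z = 570 − j86.6 Ω
|Z| = √(570² + 86.6²) = 577 Ω

577 Ω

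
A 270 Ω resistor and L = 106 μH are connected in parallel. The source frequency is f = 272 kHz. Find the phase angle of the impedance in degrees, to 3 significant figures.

ω = 2πf = 1.709e+06 rad/s
X_L = ωL = 181 Ω
Parallel: admittances add. Y = 1/R + 1/(jωL)
Y = (0.00370 − j0.00552) S
|Y| = 0.00665 S → |Z| = 1/|Y| = 150 Ω, ∠Z = −∠Y = 56.1°

56.1°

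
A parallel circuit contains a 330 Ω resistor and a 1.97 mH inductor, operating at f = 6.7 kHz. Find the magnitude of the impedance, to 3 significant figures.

80.4 Ω

ω = 2πf = 42100 rad/s
X_L = ωL = 82.9 Ω
Parallel: admittances add. Y = 1/R + 1/(jωL)
Y = (0.00303 − j0.0121) S
|Y| = 0.0124 S → |Z| = 1/|Y| = 80.4 Ω, ∠Z = −∠Y = 75.9°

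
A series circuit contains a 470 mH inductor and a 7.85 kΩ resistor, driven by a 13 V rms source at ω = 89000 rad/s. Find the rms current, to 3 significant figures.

X_L = ωL = 41800 Ω
Z = 7850 + j41800 Ω
|Z| = √(7850² + 41800²) = 42600 Ω
I = V/|Z| = 13/42600 = 305 μA

305 μA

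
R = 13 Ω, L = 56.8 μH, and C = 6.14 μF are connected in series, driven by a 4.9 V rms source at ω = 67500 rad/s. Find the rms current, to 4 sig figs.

374.7 mA

X_L = ωL = 3.834 Ω
X_C = 1/(ωC) = 2.413 Ω
Net reactance X = X_L − X_C = 1.421 Ω
Z = 13.00 + j1.421 Ω
|Z| = √(13.00² + 1.421²) = 13.08 Ω
I = V/|Z| = 4.9/13.08 = 374.7 mA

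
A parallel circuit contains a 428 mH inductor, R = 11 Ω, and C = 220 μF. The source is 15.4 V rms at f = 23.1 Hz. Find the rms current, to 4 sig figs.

ω = 2πf = 145.1 rad/s
X_L = ωL = 62.12 Ω
X_C = 1/(ωC) = 31.32 Ω
Parallel: admittances add. Y = 1/R + 1/(jωL) + jωC
Y = (0.09091 + j0.01583) S
|Y| = 0.09228 S → |Z| = 1/|Y| = 10.84 Ω, ∠Z = −∠Y = -9.880°
I = V/|Z| = 15.4/10.84 = 1.421 A

1.421 A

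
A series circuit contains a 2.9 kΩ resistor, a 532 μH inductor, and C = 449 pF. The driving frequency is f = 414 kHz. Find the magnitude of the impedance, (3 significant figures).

2950 Ω

ω = 2πf = 2.601e+06 rad/s
X_L = ωL = 1380 Ω
X_C = 1/(ωC) = 856 Ω
Net reactance X = X_L − X_C = 528 Ω
Z = 2900 + j528 Ω
|Z| = √(2900² + 528²) = 2950 Ω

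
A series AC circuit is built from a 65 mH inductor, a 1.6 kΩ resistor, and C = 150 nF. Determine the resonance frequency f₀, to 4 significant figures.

1.612 kHz

ω₀ = 1/√(LC) = 1/√(0.065 × 1.5e-07) = 10130 rad/s
f₀ = ω₀/(2π) = 1.612 kHz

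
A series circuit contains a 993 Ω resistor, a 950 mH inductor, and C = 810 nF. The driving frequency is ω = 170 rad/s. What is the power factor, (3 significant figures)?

0.138

X_L = ωL = 162 Ω
X_C = 1/(ωC) = 7260 Ω
Net reactance X = X_L − X_C = -7100 Ω
Z = 993 − j7100 Ω
|Z| = √(993² + 7100²) = 7170 Ω
∠Z = arctan(-7100/993) = -82.0°
cos φ = cos(-82.0°) = 0.138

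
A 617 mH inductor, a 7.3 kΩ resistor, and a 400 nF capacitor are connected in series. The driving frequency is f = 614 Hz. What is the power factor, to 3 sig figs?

ω = 2πf = 3858 rad/s
X_L = ωL = 2380 Ω
X_C = 1/(ωC) = 648 Ω
Net reactance X = X_L − X_C = 1730 Ω
Z = 7300 + j1730 Ω
|Z| = √(7300² + 1730²) = 7500 Ω
∠Z = arctan(1730/7300) = 13.3°
cos φ = cos(13.3°) = 0.973

0.973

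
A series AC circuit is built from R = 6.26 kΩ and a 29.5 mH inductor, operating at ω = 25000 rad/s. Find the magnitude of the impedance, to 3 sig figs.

X_L = ωL = 738 Ω
Z = 6260 + j738 Ω
|Z| = √(6260² + 738²) = 6300 Ω

6300 Ω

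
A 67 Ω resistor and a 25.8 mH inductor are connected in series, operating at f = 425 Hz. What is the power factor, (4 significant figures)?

0.6972

ω = 2πf = 2670 rad/s
X_L = ωL = 68.90 Ω
Z = 67.00 + j68.90 Ω
|Z| = √(67.00² + 68.90²) = 96.10 Ω
∠Z = arctan(68.90/67.00) = 45.80°
cos φ = cos(45.80°) = 0.6972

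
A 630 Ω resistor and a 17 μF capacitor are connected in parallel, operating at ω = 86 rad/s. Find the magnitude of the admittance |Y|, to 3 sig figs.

X_C = 1/(ωC) = 684 Ω
Parallel: admittances add. Y = 1/R + jωC
Y = (0.00159 + j0.00146) S
|Y| = 0.00216 S → |Z| = 1/|Y| = 463 Ω, ∠Z = −∠Y = -42.6°

2.16 mS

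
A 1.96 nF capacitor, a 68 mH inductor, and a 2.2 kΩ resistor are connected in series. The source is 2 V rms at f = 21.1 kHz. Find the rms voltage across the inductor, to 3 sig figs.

3.21 V

ω = 2πf = 132600 rad/s
X_L = ωL = 9020 Ω
X_C = 1/(ωC) = 3850 Ω
Net reactance X = X_L − X_C = 5170 Ω
Z = 2200 + j5170 Ω
|Z| = √(2200² + 5170²) = 5620 Ω
I = V/|Z| = 356 μA
V_L = I·|Z_L| = 0.000356 × 9020 = 3.21 V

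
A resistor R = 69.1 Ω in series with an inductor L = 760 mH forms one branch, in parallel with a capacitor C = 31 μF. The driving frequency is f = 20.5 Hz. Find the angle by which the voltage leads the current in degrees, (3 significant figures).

ω = 2πf = 128.8 rad/s
X_L = ωL = 97.9 Ω
X_C = 1/(ωC) = 250 Ω
Branch 1 (R+jX_L): Z₁ = 69.1 + j97.9 Ω, |Z₁| = 120 Ω
Branch 2 (−jX_C): Z₂ = −j250 Ω
Parallel: Z = Z₁Z₂/(Z₁+Z₂), |Z| = 179 Ω, ∠Z = 30.4°

30.4°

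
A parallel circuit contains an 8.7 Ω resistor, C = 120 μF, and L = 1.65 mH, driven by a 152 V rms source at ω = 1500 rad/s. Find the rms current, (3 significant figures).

X_L = ωL = 2.48 Ω
X_C = 1/(ωC) = 5.56 Ω
Parallel: admittances add. Y = 1/R + 1/(jωL) + jωC
Y = (0.115 − j0.224) S
|Y| = 0.252 S → |Z| = 1/|Y| = 3.97 Ω, ∠Z = −∠Y = 62.8°
I = V/|Z| = 152/3.97 = 38.3 A

38.3 A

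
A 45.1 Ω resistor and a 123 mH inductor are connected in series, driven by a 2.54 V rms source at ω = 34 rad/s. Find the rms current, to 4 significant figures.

X_L = ωL = 4.182 Ω
Z = 45.10 + j4.182 Ω
|Z| = √(45.10² + 4.182²) = 45.29 Ω
I = V/|Z| = 2.54/45.29 = 56.08 mA

56.08 mA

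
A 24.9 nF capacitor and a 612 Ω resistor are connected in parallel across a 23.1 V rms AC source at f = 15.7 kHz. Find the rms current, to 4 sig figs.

ω = 2πf = 98650 rad/s
X_C = 1/(ωC) = 407.1 Ω
Parallel: admittances add. Y = 1/R + jωC
Y = (0.001634 + j0.002456) S
|Y| = 0.002950 S → |Z| = 1/|Y| = 339.0 Ω, ∠Z = −∠Y = -56.37°
I = V/|Z| = 23.1/339.0 = 68.15 mA

68.15 mA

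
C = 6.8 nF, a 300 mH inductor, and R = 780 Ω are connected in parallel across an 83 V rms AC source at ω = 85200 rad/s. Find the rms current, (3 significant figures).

X_L = ωL = 25600 Ω
X_C = 1/(ωC) = 1730 Ω
Parallel: admittances add. Y = 1/R + 1/(jωL) + jωC
Y = (0.00128 + j0.000540) S
|Y| = 0.00139 S → |Z| = 1/|Y| = 719 Ω, ∠Z = −∠Y = -22.8°
I = V/|Z| = 83/719 = 115 mA

115 mA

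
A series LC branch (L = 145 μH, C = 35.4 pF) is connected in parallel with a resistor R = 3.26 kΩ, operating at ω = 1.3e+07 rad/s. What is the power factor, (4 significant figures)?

X_L = ωL = 1885 Ω
X_C = 1/(ωC) = 2173 Ω
Branch 1: Z₁ = R = 3260 Ω
Branch 2 (series LC): Z₂ = j(X_L − X_C) = −j288.0 Ω
Parallel: Z = Z₁Z₂/(Z₁+Z₂), |Z| = 286.9 Ω, ∠Z = -84.95°
cos φ = cos(-84.95°) = 0.08799

0.08799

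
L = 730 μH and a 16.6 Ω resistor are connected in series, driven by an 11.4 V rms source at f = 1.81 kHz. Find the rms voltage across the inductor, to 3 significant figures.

5.10 V

ω = 2πf = 11370 rad/s
X_L = ωL = 8.30 Ω
Z = 16.6 + j8.30 Ω
|Z| = √(16.6² + 8.30²) = 18.6 Ω
I = V/|Z| = 614 mA
V_L = I·|Z_L| = 0.614 × 8.30 = 5.10 V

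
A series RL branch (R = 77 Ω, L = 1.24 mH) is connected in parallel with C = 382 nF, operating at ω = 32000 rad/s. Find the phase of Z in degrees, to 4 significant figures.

-34.05°

X_L = ωL = 39.68 Ω
X_C = 1/(ωC) = 81.81 Ω
Branch 1 (R+jX_L): Z₁ = 77.00 + j39.68 Ω, |Z₁| = 86.62 Ω
Branch 2 (−jX_C): Z₂ = −j81.81 Ω
Parallel: Z = Z₁Z₂/(Z₁+Z₂), |Z| = 80.74 Ω, ∠Z = -34.05°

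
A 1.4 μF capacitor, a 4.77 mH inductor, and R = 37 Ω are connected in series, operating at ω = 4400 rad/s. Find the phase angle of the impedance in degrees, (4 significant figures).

-75.33°

X_L = ωL = 20.99 Ω
X_C = 1/(ωC) = 162.3 Ω
Net reactance X = X_L − X_C = -141.3 Ω
Z = 37.00 − j141.3 Ω
|Z| = √(37.00² + 141.3²) = 146.1 Ω
∠Z = arctan(-141.3/37.00) = -75.33°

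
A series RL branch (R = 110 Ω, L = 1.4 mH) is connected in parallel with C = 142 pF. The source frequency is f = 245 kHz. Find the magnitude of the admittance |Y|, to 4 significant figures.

245.4 μS

ω = 2πf = 1.539e+06 rad/s
X_L = ωL = 2155 Ω
X_C = 1/(ωC) = 4575 Ω
Branch 1 (R+jX_L): Z₁ = 110.0 + j2155 Ω, |Z₁| = 2158 Ω
Branch 2 (−jX_C): Z₂ = −j4575 Ω
Parallel: Z = Z₁Z₂/(Z₁+Z₂), |Z| = 4076 Ω, ∠Z = 84.48°
|Y| = 1/|Z| = 245.4 μS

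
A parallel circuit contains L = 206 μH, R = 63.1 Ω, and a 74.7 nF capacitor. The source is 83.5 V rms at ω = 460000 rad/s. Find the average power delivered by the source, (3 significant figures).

110 W

X_L = ωL = 94.8 Ω
X_C = 1/(ωC) = 29.1 Ω
Parallel: admittances add. Y = 1/R + 1/(jωL) + jωC
Y = (0.0158 + j0.0238) S
|Y| = 0.0286 S → |Z| = 1/|Y| = 35.0 Ω, ∠Z = −∠Y = -56.4°
I = V/|Z| = 2.39 A
P = VI cos φ = 83.5 × 2.39 × cos(-56.4°) = 110 W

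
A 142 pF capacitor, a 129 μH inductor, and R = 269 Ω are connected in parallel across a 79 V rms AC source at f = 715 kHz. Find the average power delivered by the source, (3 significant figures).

ω = 2πf = 4.492e+06 rad/s
X_L = ωL = 580 Ω
X_C = 1/(ωC) = 1570 Ω
Parallel: admittances add. Y = 1/R + 1/(jωL) + jωC
Y = (0.00372 − j0.00109) S
|Y| = 0.00387 S → |Z| = 1/|Y| = 258 Ω, ∠Z = −∠Y = 16.3°
I = V/|Z| = 306 mA
P = VI cos φ = 79 × 0.306 × cos(16.3°) = 23.2 W

23.2 W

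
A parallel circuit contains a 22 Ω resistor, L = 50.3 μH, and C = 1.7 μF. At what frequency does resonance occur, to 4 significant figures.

17.21 kHz

ω₀ = 1/√(LC) = 1/√(5.03e-05 × 1.7e-06) = 108100 rad/s
f₀ = ω₀/(2π) = 17.21 kHz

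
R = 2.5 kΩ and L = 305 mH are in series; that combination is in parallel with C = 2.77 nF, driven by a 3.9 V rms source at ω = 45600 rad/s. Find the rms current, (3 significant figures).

226 μA

X_L = ωL = 13900 Ω
X_C = 1/(ωC) = 7920 Ω
Branch 1 (R+jX_L): Z₁ = 2500 + j13900 Ω, |Z₁| = 14100 Ω
Branch 2 (−jX_C): Z₂ = −j7920 Ω
Parallel: Z = Z₁Z₂/(Z₁+Z₂), |Z| = 17200 Ω, ∠Z = -77.5°
I = V/|Z| = 3.9/17200 = 226 μA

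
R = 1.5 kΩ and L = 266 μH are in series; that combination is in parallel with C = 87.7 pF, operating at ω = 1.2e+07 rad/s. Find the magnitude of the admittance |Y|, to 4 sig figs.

804.9 μS

X_L = ωL = 3192 Ω
X_C = 1/(ωC) = 950.2 Ω
Branch 1 (R+jX_L): Z₁ = 1500 + j3192 Ω, |Z₁| = 3527 Ω
Branch 2 (−jX_C): Z₂ = −j950.2 Ω
Parallel: Z = Z₁Z₂/(Z₁+Z₂), |Z| = 1242 Ω, ∠Z = -81.38°
|Y| = 1/|Z| = 804.9 μS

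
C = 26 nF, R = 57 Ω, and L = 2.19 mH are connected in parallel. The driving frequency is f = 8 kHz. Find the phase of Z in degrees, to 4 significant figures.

23.91°

ω = 2πf = 50270 rad/s
X_L = ωL = 110.1 Ω
X_C = 1/(ωC) = 765.2 Ω
Parallel: admittances add. Y = 1/R + 1/(jωL) + jωC
Y = (0.01754 − j0.007777) S
|Y| = 0.01919 S → |Z| = 1/|Y| = 52.11 Ω, ∠Z = −∠Y = 23.91°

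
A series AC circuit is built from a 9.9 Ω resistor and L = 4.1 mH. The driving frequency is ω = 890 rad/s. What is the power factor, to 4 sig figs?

X_L = ωL = 3.649 Ω
Z = 9.900 + j3.649 Ω
|Z| = √(9.900² + 3.649²) = 10.55 Ω
∠Z = arctan(3.649/9.900) = 20.23°
cos φ = cos(20.23°) = 0.9383

0.9383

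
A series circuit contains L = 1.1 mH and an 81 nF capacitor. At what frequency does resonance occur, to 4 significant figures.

16.86 kHz

ω₀ = 1/√(LC) = 1/√(0.0011 × 8.1e-08) = 105900 rad/s
f₀ = ω₀/(2π) = 16.86 kHz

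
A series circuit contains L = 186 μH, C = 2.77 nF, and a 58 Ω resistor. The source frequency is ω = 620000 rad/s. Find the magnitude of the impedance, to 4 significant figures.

470.5 Ω

X_L = ωL = 115.3 Ω
X_C = 1/(ωC) = 582.3 Ω
Net reactance X = X_L − X_C = -467.0 Ω
Z = 58.00 − j467.0 Ω
|Z| = √(58.00² + 467.0²) = 470.5 Ω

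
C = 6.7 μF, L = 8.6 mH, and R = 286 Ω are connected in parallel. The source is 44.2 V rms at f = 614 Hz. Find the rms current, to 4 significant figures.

ω = 2πf = 3858 rad/s
X_L = ωL = 33.18 Ω
X_C = 1/(ωC) = 38.69 Ω
Parallel: admittances add. Y = 1/R + 1/(jωL) + jωC
Y = (0.003497 − j0.004293) S
|Y| = 0.005537 S → |Z| = 1/|Y| = 180.6 Ω, ∠Z = −∠Y = 50.84°
I = V/|Z| = 44.2/180.6 = 244.7 mA

244.7 mA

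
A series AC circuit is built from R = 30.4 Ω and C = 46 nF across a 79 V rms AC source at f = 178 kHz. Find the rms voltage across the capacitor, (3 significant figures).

42.6 V

ω = 2πf = 1.118e+06 rad/s
X_C = 1/(ωC) = 19.4 Ω
Z = 30.4 − j19.4 Ω
|Z| = √(30.4² + 19.4²) = 36.1 Ω
I = V/|Z| = 2.19 A
V_C = I·|Z_C| = 2.19 × 19.4 = 42.6 V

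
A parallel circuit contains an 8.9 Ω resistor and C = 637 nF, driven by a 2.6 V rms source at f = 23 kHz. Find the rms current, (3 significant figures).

ω = 2πf = 144500 rad/s
X_C = 1/(ωC) = 10.9 Ω
Parallel: admittances add. Y = 1/R + jωC
Y = (0.112 + j0.0921) S
|Y| = 0.145 S → |Z| = 1/|Y| = 6.88 Ω, ∠Z = −∠Y = -39.3°
I = V/|Z| = 2.6/6.88 = 378 mA

378 mA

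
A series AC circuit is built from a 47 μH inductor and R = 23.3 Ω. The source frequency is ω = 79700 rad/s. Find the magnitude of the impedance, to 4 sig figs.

X_L = ωL = 3.746 Ω
Z = 23.30 + j3.746 Ω
|Z| = √(23.30² + 3.746²) = 23.60 Ω

23.60 Ω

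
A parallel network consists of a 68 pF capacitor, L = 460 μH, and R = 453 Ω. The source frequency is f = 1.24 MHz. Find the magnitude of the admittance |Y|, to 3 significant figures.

ω = 2πf = 7.791e+06 rad/s
X_L = ωL = 3580 Ω
X_C = 1/(ωC) = 1890 Ω
Parallel: admittances add. Y = 1/R + 1/(jωL) + jωC
Y = (0.00221 + j0.000251) S
|Y| = 0.00222 S → |Z| = 1/|Y| = 450 Ω, ∠Z = −∠Y = -6.48°

2.22 mS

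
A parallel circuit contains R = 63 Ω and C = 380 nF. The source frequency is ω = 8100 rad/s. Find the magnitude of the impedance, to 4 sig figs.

X_C = 1/(ωC) = 324.9 Ω
Parallel: admittances add. Y = 1/R + jωC
Y = (0.01587 + j0.003078) S
|Y| = 0.01617 S → |Z| = 1/|Y| = 61.85 Ω, ∠Z = −∠Y = -10.97°

61.85 Ω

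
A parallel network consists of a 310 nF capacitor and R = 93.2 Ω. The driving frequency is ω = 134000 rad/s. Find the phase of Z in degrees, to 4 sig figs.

X_C = 1/(ωC) = 24.07 Ω
Parallel: admittances add. Y = 1/R + jωC
Y = (0.01073 + j0.04154) S
|Y| = 0.04290 S → |Z| = 1/|Y| = 23.31 Ω, ∠Z = −∠Y = -75.52°

-75.52°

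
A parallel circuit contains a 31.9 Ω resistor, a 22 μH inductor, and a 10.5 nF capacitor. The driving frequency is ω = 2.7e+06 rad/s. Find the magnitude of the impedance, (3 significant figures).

X_L = ωL = 59.4 Ω
X_C = 1/(ωC) = 35.3 Ω
Parallel: admittances add. Y = 1/R + 1/(jωL) + jωC
Y = (0.0313 + j0.0115) S
|Y| = 0.0334 S → |Z| = 1/|Y| = 29.9 Ω, ∠Z = −∠Y = -20.2°

29.9 Ω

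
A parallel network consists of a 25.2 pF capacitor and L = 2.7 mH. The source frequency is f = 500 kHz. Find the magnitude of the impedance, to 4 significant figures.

ω = 2πf = 3.142e+06 rad/s
X_L = ωL = 8482 Ω
X_C = 1/(ωC) = 12630 Ω
Parallel: admittances add. Y = 1/(jωL) + jωC
Y = (0 − j3.872e-05) S
|Y| = 3.872e-05 S → |Z| = 1/|Y| = 25820 Ω, ∠Z = −∠Y = 90.00°

25820 Ω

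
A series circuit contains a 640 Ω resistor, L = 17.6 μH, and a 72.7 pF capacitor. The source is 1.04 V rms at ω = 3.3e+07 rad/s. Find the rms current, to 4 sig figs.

1.574 mA

X_L = ωL = 580.8 Ω
X_C = 1/(ωC) = 416.8 Ω
Net reactance X = X_L − X_C = 164.0 Ω
Z = 640.0 + j164.0 Ω
|Z| = √(640.0² + 164.0²) = 660.7 Ω
I = V/|Z| = 1.04/660.7 = 1.574 mA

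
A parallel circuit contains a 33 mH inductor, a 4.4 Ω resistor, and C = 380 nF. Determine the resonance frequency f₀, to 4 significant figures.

1.421 kHz

ω₀ = 1/√(LC) = 1/√(0.033 × 3.8e-07) = 8930 rad/s
f₀ = ω₀/(2π) = 1.421 kHz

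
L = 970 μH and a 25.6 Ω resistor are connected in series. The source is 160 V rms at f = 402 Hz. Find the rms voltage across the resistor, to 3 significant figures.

159 V

ω = 2πf = 2526 rad/s
X_L = ωL = 2.45 Ω
Z = 25.6 + j2.45 Ω
|Z| = √(25.6² + 2.45²) = 25.7 Ω
I = V/|Z| = 6.22 A
V_R = I·|Z_R| = 6.22 × 25.6 = 159 V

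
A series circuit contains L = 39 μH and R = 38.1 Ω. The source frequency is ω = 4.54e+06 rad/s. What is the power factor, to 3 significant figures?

0.210

X_L = ωL = 177 Ω
Z = 38.1 + j177 Ω
|Z| = √(38.1² + 177²) = 181 Ω
∠Z = arctan(177/38.1) = 77.9°
cos φ = cos(77.9°) = 0.210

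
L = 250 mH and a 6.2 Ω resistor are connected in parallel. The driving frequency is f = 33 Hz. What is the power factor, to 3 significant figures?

ω = 2πf = 207.3 rad/s
X_L = ωL = 51.8 Ω
Parallel: admittances add. Y = 1/R + 1/(jωL)
Y = (0.161 − j0.0193) S
|Y| = 0.162 S → |Z| = 1/|Y| = 6.16 Ω, ∠Z = −∠Y = 6.82°
cos φ = cos(6.82°) = 0.993

0.993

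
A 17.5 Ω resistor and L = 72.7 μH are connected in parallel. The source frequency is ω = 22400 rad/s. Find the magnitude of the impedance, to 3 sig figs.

X_L = ωL = 1.63 Ω
Parallel: admittances add. Y = 1/R + 1/(jωL)
Y = (0.0571 − j0.614) S
|Y| = 0.617 S → |Z| = 1/|Y| = 1.62 Ω, ∠Z = −∠Y = 84.7°

1.62 Ω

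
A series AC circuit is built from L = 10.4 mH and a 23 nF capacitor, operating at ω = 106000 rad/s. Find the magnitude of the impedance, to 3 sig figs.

X_L = ωL = 1100 Ω
X_C = 1/(ωC) = 410 Ω
Net reactance X = X_L − X_C = 692 Ω
Z = j692 Ω
|Z| = √(0² + 692²) = 692 Ω

692 Ω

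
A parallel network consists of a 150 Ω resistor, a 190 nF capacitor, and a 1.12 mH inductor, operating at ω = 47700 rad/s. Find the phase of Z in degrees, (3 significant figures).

55.4°

X_L = ωL = 53.4 Ω
X_C = 1/(ωC) = 110 Ω
Parallel: admittances add. Y = 1/R + 1/(jωL) + jωC
Y = (0.00667 − j0.00966) S
|Y| = 0.0117 S → |Z| = 1/|Y| = 85.2 Ω, ∠Z = −∠Y = 55.4°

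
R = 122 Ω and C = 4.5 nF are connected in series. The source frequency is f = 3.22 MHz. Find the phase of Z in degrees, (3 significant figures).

-5.14°

ω = 2πf = 2.023e+07 rad/s
X_C = 1/(ωC) = 11.0 Ω
Z = 122 − j11.0 Ω
|Z| = √(122² + 11.0²) = 122 Ω
∠Z = arctan(-11.0/122) = -5.14°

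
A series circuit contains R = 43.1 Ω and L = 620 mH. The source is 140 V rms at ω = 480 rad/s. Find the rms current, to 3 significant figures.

466 mA

X_L = ωL = 298 Ω
Z = 43.1 + j298 Ω
|Z| = √(43.1² + 298²) = 301 Ω
I = V/|Z| = 140/301 = 466 mA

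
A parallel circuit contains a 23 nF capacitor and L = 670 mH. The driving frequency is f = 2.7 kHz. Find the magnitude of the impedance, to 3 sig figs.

ω = 2πf = 16960 rad/s
X_L = ωL = 11400 Ω
X_C = 1/(ωC) = 2560 Ω
Parallel: admittances add. Y = 1/(jωL) + jωC
Y = (0 + j0.000302) S
|Y| = 0.000302 S → |Z| = 1/|Y| = 3310 Ω, ∠Z = −∠Y = -90.0°

3310 Ω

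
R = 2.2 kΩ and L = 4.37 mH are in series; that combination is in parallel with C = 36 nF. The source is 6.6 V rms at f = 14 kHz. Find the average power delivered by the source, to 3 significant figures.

ω = 2πf = 87960 rad/s
X_L = ωL = 384 Ω
X_C = 1/(ωC) = 316 Ω
Branch 1 (R+jX_L): Z₁ = 2200 + j384 Ω, |Z₁| = 2230 Ω
Branch 2 (−jX_C): Z₂ = −j316 Ω
Parallel: Z = Z₁Z₂/(Z₁+Z₂), |Z| = 320 Ω, ∠Z = -81.9°
I = V/|Z| = 20.6 mA
P = VI cos φ = 6.6 × 0.0206 × cos(-81.9°) = 19.2 mW

19.2 mW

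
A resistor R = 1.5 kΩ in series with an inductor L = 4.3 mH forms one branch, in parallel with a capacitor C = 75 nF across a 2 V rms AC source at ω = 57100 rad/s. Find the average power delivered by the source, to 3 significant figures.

2.60 mW

X_L = ωL = 246 Ω
X_C = 1/(ωC) = 234 Ω
Branch 1 (R+jX_L): Z₁ = 1500 + j246 Ω, |Z₁| = 1520 Ω
Branch 2 (−jX_C): Z₂ = −j234 Ω
Parallel: Z = Z₁Z₂/(Z₁+Z₂), |Z| = 237 Ω, ∠Z = -81.2°
I = V/|Z| = 8.45 mA
P = VI cos φ = 2 × 0.00845 × cos(-81.2°) = 2.60 mW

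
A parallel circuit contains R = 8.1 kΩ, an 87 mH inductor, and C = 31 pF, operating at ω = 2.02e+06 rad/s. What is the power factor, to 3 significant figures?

0.908

X_L = ωL = 176000 Ω
X_C = 1/(ωC) = 16000 Ω
Parallel: admittances add. Y = 1/R + 1/(jωL) + jωC
Y = (0.000123 + j5.69e-05) S
|Y| = 0.000136 S → |Z| = 1/|Y| = 7360 Ω, ∠Z = −∠Y = -24.8°
cos φ = cos(-24.8°) = 0.908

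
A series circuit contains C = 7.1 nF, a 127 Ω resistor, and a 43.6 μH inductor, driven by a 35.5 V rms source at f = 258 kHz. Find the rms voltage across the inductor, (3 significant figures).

ω = 2πf = 1.621e+06 rad/s
X_L = ωL = 70.7 Ω
X_C = 1/(ωC) = 86.9 Ω
Net reactance X = X_L − X_C = -16.2 Ω
Z = 127 − j16.2 Ω
|Z| = √(127² + 16.2²) = 128 Ω
I = V/|Z| = 277 mA
V_L = I·|Z_L| = 0.277 × 70.7 = 19.6 V

19.6 V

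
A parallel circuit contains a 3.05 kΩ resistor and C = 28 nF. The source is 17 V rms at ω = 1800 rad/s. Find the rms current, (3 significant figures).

X_C = 1/(ωC) = 19800 Ω
Parallel: admittances add. Y = 1/R + jωC
Y = (0.000328 + j5.04e-05) S
|Y| = 0.000332 S → |Z| = 1/|Y| = 3010 Ω, ∠Z = −∠Y = -8.74°
I = V/|Z| = 17/3010 = 5.64 mA

5.64 mA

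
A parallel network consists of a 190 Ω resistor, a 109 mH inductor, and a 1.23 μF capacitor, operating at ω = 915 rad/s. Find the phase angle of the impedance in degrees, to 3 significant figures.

59.4°

X_L = ωL = 99.7 Ω
X_C = 1/(ωC) = 889 Ω
Parallel: admittances add. Y = 1/R + 1/(jωL) + jωC
Y = (0.00526 − j0.00890) S
|Y| = 0.0103 S → |Z| = 1/|Y| = 96.7 Ω, ∠Z = −∠Y = 59.4°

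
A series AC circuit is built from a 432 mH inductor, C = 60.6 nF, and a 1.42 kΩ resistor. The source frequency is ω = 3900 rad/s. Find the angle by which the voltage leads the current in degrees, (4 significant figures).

X_L = ωL = 1685 Ω
X_C = 1/(ωC) = 4231 Ω
Net reactance X = X_L − X_C = -2546 Ω
Z = 1420 − j2546 Ω
|Z| = √(1420² + 2546²) = 2916 Ω
∠Z = arctan(-2546/1420) = -60.85°

-60.85°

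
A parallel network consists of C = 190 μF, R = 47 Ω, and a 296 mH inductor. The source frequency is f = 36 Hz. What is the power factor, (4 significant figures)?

ω = 2πf = 226.2 rad/s
X_L = ωL = 66.95 Ω
X_C = 1/(ωC) = 23.27 Ω
Parallel: admittances add. Y = 1/R + 1/(jωL) + jωC
Y = (0.02128 + j0.02804) S
|Y| = 0.03520 S → |Z| = 1/|Y| = 28.41 Ω, ∠Z = −∠Y = -52.81°
cos φ = cos(-52.81°) = 0.6045

0.6045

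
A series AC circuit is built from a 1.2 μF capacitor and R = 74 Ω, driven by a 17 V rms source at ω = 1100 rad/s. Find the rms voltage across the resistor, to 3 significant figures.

1.65 V

X_C = 1/(ωC) = 758 Ω
Z = 74.0 − j758 Ω
|Z| = √(74.0² + 758²) = 761 Ω
I = V/|Z| = 22.3 mA
V_R = I·|Z_R| = 0.0223 × 74.0 = 1.65 V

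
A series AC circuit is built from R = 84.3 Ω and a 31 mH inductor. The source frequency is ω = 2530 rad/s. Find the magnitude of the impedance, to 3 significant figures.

X_L = ωL = 78.4 Ω
Z = 84.3 + j78.4 Ω
|Z| = √(84.3² + 78.4²) = 115 Ω

115 Ω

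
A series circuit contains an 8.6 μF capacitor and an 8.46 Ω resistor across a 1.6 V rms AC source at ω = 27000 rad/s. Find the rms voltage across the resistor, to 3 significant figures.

X_C = 1/(ωC) = 4.31 Ω
Z = 8.46 − j4.31 Ω
|Z| = √(8.46² + 4.31²) = 9.49 Ω
I = V/|Z| = 169 mA
V_R = I·|Z_R| = 0.169 × 8.46 = 1.43 V

1.43 V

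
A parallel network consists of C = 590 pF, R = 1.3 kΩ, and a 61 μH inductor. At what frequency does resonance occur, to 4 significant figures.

838.9 kHz

ω₀ = 1/√(LC) = 1/√(6.1e-05 × 5.9e-10) = 5.271e+06 rad/s
f₀ = ω₀/(2π) = 838.9 kHz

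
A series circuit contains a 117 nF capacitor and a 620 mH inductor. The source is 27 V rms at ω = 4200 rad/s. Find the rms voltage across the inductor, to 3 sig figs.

X_L = ωL = 2600 Ω
X_C = 1/(ωC) = 2040 Ω
Net reactance X = X_L − X_C = 569 Ω
Z = j569 Ω
|Z| = √(0² + 569²) = 569 Ω
I = V/|Z| = 47.5 mA
V_L = I·|Z_L| = 0.0475 × 2600 = 124 V

124 V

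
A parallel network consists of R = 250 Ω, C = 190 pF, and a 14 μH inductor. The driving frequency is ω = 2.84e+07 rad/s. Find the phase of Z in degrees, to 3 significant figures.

X_L = ωL = 398 Ω
X_C = 1/(ωC) = 185 Ω
Parallel: admittances add. Y = 1/R + 1/(jωL) + jωC
Y = (0.00400 + j0.00288) S
|Y| = 0.00493 S → |Z| = 1/|Y| = 203 Ω, ∠Z = −∠Y = -35.8°

-35.8°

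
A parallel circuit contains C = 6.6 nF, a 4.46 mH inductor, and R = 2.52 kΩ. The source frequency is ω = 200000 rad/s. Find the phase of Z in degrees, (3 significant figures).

-26.6°

X_L = ωL = 892 Ω
X_C = 1/(ωC) = 758 Ω
Parallel: admittances add. Y = 1/R + 1/(jωL) + jωC
Y = (0.000397 + j0.000199) S
|Y| = 0.000444 S → |Z| = 1/|Y| = 2250 Ω, ∠Z = −∠Y = -26.6°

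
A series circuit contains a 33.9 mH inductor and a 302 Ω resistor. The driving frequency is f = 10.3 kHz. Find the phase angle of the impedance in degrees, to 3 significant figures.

82.2°

ω = 2πf = 64720 rad/s
X_L = ωL = 2190 Ω
Z = 302 + j2190 Ω
|Z| = √(302² + 2190²) = 2210 Ω
∠Z = arctan(2190/302) = 82.2°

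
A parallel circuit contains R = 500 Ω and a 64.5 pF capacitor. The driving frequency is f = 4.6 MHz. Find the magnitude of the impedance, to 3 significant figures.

ω = 2πf = 2.89e+07 rad/s
X_C = 1/(ωC) = 536 Ω
Parallel: admittances add. Y = 1/R + jωC
Y = (0.00200 + j0.00186) S
|Y| = 0.00273 S → |Z| = 1/|Y| = 366 Ω, ∠Z = −∠Y = -43.0°

366 Ω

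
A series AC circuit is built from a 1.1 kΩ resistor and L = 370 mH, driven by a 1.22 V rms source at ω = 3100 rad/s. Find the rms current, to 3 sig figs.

X_L = ωL = 1150 Ω
Z = 1100 + j1150 Ω
|Z| = √(1100² + 1150²) = 1590 Ω
I = V/|Z| = 1.22/1590 = 768 μA

768 μA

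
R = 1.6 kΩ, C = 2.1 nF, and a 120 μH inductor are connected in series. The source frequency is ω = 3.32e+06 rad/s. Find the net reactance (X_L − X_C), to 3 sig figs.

255 Ω

X_L = ωL = 398 Ω
X_C = 1/(ωC) = 143 Ω
X = 398 − 143 = 255 Ω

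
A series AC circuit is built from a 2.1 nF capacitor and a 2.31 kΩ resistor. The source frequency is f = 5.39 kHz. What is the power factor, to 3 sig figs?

ω = 2πf = 33870 rad/s
X_C = 1/(ωC) = 14100 Ω
Z = 2310 − j14100 Ω
|Z| = √(2310² + 14100²) = 14200 Ω
∠Z = arctan(-14100/2310) = -80.7°
cos φ = cos(-80.7°) = 0.162

0.162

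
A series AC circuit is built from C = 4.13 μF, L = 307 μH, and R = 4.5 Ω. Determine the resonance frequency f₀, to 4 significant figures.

4.470 kHz

ω₀ = 1/√(LC) = 1/√(0.000307 × 4.13e-06) = 28080 rad/s
f₀ = ω₀/(2π) = 4.470 kHz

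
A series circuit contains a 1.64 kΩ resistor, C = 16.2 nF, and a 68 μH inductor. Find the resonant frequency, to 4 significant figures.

151.6 kHz

ω₀ = 1/√(LC) = 1/√(6.8e-05 × 1.62e-08) = 952800 rad/s
f₀ = ω₀/(2π) = 151.6 kHz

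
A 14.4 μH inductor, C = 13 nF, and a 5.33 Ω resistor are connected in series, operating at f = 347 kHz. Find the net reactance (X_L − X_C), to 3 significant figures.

-3.89 Ω

ω = 2πf = 2.18e+06 rad/s
X_L = ωL = 31.4 Ω
X_C = 1/(ωC) = 35.3 Ω
X = 31.4 − 35.3 = -3.89 Ω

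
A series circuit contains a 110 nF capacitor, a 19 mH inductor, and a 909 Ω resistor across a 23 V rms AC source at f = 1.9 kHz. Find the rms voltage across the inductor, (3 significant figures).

ω = 2πf = 11940 rad/s
X_L = ωL = 227 Ω
X_C = 1/(ωC) = 762 Ω
Net reactance X = X_L − X_C = -535 Ω
Z = 909 − j535 Ω
|Z| = √(909² + 535²) = 1050 Ω
I = V/|Z| = 21.8 mA
V_L = I·|Z_L| = 0.0218 × 227 = 4.95 V

4.95 V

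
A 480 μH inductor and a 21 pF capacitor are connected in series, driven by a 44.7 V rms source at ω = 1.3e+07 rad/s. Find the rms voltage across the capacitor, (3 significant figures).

X_L = ωL = 6240 Ω
X_C = 1/(ωC) = 3660 Ω
Net reactance X = X_L − X_C = 2580 Ω
Z = j2580 Ω
|Z| = √(0² + 2580²) = 2580 Ω
I = V/|Z| = 17.3 mA
V_C = I·|Z_C| = 0.0173 × 3660 = 63.5 V

63.5 V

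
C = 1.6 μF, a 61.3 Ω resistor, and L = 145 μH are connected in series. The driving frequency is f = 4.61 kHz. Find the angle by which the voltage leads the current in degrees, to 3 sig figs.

-15.8°

ω = 2πf = 28970 rad/s
X_L = ωL = 4.20 Ω
X_C = 1/(ωC) = 21.6 Ω
Net reactance X = X_L − X_C = -17.4 Ω
Z = 61.3 − j17.4 Ω
|Z| = √(61.3² + 17.4²) = 63.7 Ω
∠Z = arctan(-17.4/61.3) = -15.8°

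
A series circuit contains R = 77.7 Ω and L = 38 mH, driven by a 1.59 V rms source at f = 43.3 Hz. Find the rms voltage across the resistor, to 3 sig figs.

ω = 2πf = 272.1 rad/s
X_L = ωL = 10.3 Ω
Z = 77.7 + j10.3 Ω
|Z| = √(77.7² + 10.3²) = 78.4 Ω
I = V/|Z| = 20.3 mA
V_R = I·|Z_R| = 0.0203 × 77.7 = 1.58 V

1.58 V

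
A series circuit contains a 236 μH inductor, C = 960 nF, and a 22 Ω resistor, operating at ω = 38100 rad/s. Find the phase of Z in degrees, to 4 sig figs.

-39.83°

X_L = ωL = 8.992 Ω
X_C = 1/(ωC) = 27.34 Ω
Net reactance X = X_L − X_C = -18.35 Ω
Z = 22.00 − j18.35 Ω
|Z| = √(22.00² + 18.35²) = 28.65 Ω
∠Z = arctan(-18.35/22.00) = -39.83°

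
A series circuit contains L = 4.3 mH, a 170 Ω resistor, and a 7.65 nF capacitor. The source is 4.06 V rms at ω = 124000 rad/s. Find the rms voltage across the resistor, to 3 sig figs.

X_L = ωL = 533 Ω
X_C = 1/(ωC) = 1050 Ω
Net reactance X = X_L − X_C = -521 Ω
Z = 170 − j521 Ω
|Z| = √(170² + 521²) = 548 Ω
I = V/|Z| = 7.41 mA
V_R = I·|Z_R| = 0.00741 × 170 = 1.26 V

1.26 V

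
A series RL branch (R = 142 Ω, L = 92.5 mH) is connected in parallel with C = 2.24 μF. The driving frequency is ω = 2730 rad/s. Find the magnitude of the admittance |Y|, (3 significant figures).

X_L = ωL = 253 Ω
X_C = 1/(ωC) = 164 Ω
Branch 1 (R+jX_L): Z₁ = 142 + j253 Ω, |Z₁| = 290 Ω
Branch 2 (−jX_C): Z₂ = −j164 Ω
Parallel: Z = Z₁Z₂/(Z₁+Z₂), |Z| = 283 Ω, ∠Z = -61.4°
|Y| = 1/|Z| = 3.54 mS

3.54 mS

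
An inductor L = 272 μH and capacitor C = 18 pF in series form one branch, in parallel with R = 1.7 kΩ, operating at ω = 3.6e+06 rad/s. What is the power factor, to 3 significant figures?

0.993

X_L = ωL = 979 Ω
X_C = 1/(ωC) = 15400 Ω
Branch 1: Z₁ = R = 1700 Ω
Branch 2 (series LC): Z₂ = j(X_L − X_C) = −j14500 Ω
Parallel: Z = Z₁Z₂/(Z₁+Z₂), |Z| = 1690 Ω, ∠Z = -6.71°
cos φ = cos(-6.71°) = 0.993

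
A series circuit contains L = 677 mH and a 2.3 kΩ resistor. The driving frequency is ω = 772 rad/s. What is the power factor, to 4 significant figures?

X_L = ωL = 522.6 Ω
Z = 2300 + j522.6 Ω
|Z| = √(2300² + 522.6²) = 2359 Ω
∠Z = arctan(522.6/2300) = 12.80°
cos φ = cos(12.80°) = 0.9751

0.9751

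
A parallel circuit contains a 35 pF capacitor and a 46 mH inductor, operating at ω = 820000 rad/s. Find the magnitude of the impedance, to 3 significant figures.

457000 Ω

X_L = ωL = 37700 Ω
X_C = 1/(ωC) = 34800 Ω
Parallel: admittances add. Y = 1/(jωL) + jωC
Y = (0 + j2.19e-06) S
|Y| = 2.19e-06 S → |Z| = 1/|Y| = 457000 Ω, ∠Z = −∠Y = -90.0°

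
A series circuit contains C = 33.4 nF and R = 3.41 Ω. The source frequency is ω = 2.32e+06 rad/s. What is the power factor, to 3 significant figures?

X_C = 1/(ωC) = 12.9 Ω
Z = 3.41 − j12.9 Ω
|Z| = √(3.41² + 12.9²) = 13.3 Ω
∠Z = arctan(-12.9/3.41) = -75.2°
cos φ = cos(-75.2°) = 0.255

0.255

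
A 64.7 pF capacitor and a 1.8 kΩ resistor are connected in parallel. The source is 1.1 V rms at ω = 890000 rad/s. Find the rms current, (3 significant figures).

614 μA

X_C = 1/(ωC) = 17400 Ω
Parallel: admittances add. Y = 1/R + jωC
Y = (0.000556 + j5.76e-05) S
|Y| = 0.000559 S → |Z| = 1/|Y| = 1790 Ω, ∠Z = −∠Y = -5.92°
I = V/|Z| = 1.1/1790 = 614 μA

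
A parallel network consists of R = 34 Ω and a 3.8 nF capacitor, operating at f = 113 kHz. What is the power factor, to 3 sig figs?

0.996

ω = 2πf = 710000 rad/s
X_C = 1/(ωC) = 371 Ω
Parallel: admittances add. Y = 1/R + jωC
Y = (0.0294 + j0.00270) S
|Y| = 0.0295 S → |Z| = 1/|Y| = 33.9 Ω, ∠Z = −∠Y = -5.24°
cos φ = cos(-5.24°) = 0.996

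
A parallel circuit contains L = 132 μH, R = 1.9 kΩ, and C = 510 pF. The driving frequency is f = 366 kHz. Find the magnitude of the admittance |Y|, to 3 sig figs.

ω = 2πf = 2.3e+06 rad/s
X_L = ωL = 304 Ω
X_C = 1/(ωC) = 853 Ω
Parallel: admittances add. Y = 1/R + 1/(jωL) + jωC
Y = (0.000526 − j0.00212) S
|Y| = 0.00219 S → |Z| = 1/|Y| = 457 Ω, ∠Z = −∠Y = 76.1°

2.19 mS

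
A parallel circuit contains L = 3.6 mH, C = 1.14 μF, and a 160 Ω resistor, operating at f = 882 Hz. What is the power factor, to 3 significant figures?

ω = 2πf = 5542 rad/s
X_L = ωL = 20.0 Ω
X_C = 1/(ωC) = 158 Ω
Parallel: admittances add. Y = 1/R + 1/(jωL) + jωC
Y = (0.00625 − j0.0438) S
|Y| = 0.0443 S → |Z| = 1/|Y| = 22.6 Ω, ∠Z = −∠Y = 81.9°
cos φ = cos(81.9°) = 0.141

0.141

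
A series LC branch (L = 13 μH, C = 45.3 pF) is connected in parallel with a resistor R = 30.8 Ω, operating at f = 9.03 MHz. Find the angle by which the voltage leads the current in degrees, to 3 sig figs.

ω = 2πf = 5.674e+07 rad/s
X_L = ωL = 738 Ω
X_C = 1/(ωC) = 389 Ω
Branch 1: Z₁ = R = 30.8 Ω
Branch 2 (series LC): Z₂ = j(X_L − X_C) = j349 Ω
Parallel: Z = Z₁Z₂/(Z₁+Z₂), |Z| = 30.7 Ω, ∠Z = 5.05°

5.05°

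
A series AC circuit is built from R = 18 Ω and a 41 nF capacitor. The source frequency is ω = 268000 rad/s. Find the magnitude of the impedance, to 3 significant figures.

92.8 Ω

X_C = 1/(ωC) = 91.0 Ω
Z = 18.0 − j91.0 Ω
|Z| = √(18.0² + 91.0²) = 92.8 Ω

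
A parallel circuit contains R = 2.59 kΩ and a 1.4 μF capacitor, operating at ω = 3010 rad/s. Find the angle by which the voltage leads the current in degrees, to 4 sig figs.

X_C = 1/(ωC) = 237.3 Ω
Parallel: admittances add. Y = 1/R + jωC
Y = (0.0003861 + j0.004214) S
|Y| = 0.004232 S → |Z| = 1/|Y| = 236.3 Ω, ∠Z = −∠Y = -84.76°

-84.76°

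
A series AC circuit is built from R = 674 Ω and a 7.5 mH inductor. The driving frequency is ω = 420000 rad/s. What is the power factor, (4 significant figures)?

X_L = ωL = 3150 Ω
Z = 674.0 + j3150 Ω
|Z| = √(674.0² + 3150²) = 3221 Ω
∠Z = arctan(3150/674.0) = 77.92°
cos φ = cos(77.92°) = 0.2092

0.2092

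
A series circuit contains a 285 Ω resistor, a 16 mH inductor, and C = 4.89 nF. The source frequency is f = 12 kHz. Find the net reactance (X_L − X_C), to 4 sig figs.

ω = 2πf = 75400 rad/s
X_L = ωL = 1206 Ω
X_C = 1/(ωC) = 2712 Ω
X = 1206 − 2712 = -1506 Ω

-1506 Ω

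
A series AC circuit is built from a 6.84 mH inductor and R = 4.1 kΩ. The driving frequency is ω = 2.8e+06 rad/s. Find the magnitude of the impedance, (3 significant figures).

19600 Ω

X_L = ωL = 19200 Ω
Z = 4100 + j19200 Ω
|Z| = √(4100² + 19200²) = 19600 Ω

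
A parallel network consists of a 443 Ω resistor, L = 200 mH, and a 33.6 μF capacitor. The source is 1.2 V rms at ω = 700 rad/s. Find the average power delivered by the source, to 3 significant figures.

3.25 mW

X_L = ωL = 140 Ω
X_C = 1/(ωC) = 42.5 Ω
Parallel: admittances add. Y = 1/R + 1/(jωL) + jωC
Y = (0.00226 + j0.0164) S
|Y| = 0.0165 S → |Z| = 1/|Y| = 60.5 Ω, ∠Z = −∠Y = -82.2°
I = V/|Z| = 19.8 mA
P = VI cos φ = 1.2 × 0.0198 × cos(-82.2°) = 3.25 mW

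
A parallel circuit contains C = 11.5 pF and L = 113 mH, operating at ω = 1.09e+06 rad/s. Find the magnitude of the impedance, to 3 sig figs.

226000 Ω

X_L = ωL = 123000 Ω
X_C = 1/(ωC) = 79800 Ω
Parallel: admittances add. Y = 1/(jωL) + jωC
Y = (0 + j4.42e-06) S
|Y| = 4.42e-06 S → |Z| = 1/|Y| = 226000 Ω, ∠Z = −∠Y = -90.0°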